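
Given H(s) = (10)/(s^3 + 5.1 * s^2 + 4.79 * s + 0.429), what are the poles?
Set denominator = 0: s^3 + 5.1*s^2 + 4.79*s + 0.429 = (s + 1.1)(s + 0.1)(s + 3.9) = 0 → Poles: -0.1, -1.1, -3.9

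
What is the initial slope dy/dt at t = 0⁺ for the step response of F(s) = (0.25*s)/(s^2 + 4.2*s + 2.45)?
IVT: y'(0⁺) = lim_{s→∞} s²·Y(s) = lim_{s→∞} s·F(s).
deg(num) = 1, deg(den) = 2, relative degree = 1, so s·F(s) → (leading num)/(leading den) = 0.25/1 = 0.25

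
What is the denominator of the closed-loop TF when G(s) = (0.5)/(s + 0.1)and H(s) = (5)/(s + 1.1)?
Characteristic poly = G_den * H_den + G_num * H_num = (s^2 + 1.2*s + 0.11) + (2.5) = s^2 + 1.2*s + 2.61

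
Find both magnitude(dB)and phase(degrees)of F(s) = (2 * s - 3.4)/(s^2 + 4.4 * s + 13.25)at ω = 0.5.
Substitute s = j*0.5: F(j0.5) = -0.241601 + 0.117809j.
|F| = 20*log₁₀(sqrt(Re²+Im²)) = -11.41 dB.
∠F = atan2(Im, Re) = 154.01°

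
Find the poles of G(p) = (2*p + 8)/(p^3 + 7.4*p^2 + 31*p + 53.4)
Set denominator = 0: p^3 + 7.4*p^2 + 31*p + 53.4 = (p + 3)(p^2 + 4.4*p + 17.8) = 0 → Poles: -2.2 + 3.6j, -2.2 - 3.6j, -3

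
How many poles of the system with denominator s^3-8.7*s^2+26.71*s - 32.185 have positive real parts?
s^3 - 8.7*s^2 + 26.71*s - 32.185 = (s - 4.1)(s^2 - 4.6*s + 7.85). Poles: 2.3 + 1.6j, 2.3 - 1.6j, 4.1. RHP poles (Re>0): 3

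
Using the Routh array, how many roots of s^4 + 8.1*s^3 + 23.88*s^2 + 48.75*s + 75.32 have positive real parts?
Routh array:
s^4: [1, 23.88, 75.32]; s^3: [8.1, 48.75]; s^2: [17.8615, 75.32]; s^1: [14.5931]; s^0: [75.32]
First column: [1, 8.1, 17.8615, 14.5931, 75.32]. Sign changes = RHP roots = 0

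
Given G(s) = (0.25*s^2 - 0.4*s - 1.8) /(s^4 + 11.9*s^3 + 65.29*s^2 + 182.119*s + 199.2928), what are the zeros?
Set numerator = 0: 0.25*s^2 - 0.4*s - 1.8 = 0.25*(s + 2)(s - 3.6) = 0 → Zeros: -2, 3.6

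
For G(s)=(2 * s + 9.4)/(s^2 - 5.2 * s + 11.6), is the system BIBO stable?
Denominator: s^2 - 5.2*s + 11.6. Poles: 2.6 + 2.2j, 2.6 - 2.2j. All Re(p)<0: No (unstable)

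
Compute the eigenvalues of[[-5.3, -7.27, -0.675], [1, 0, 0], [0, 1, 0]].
Eigenvalues solve det(λI - A) = 0.
Characteristic polynomial: λ^3 + 5.3*λ^2 + 7.27*λ + 0.675 = 0.
Factor: (λ + 0.1)(λ + 2.5)(λ + 2.7) = 0.
Roots: -0.1, -2.5, -2.7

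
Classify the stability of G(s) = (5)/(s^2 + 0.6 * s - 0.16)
Denominator: s^2 + 0.6*s - 0.16 = (s - 0.2)(s + 0.8). Poles: -0.8, 0.2. Unstable (1 pole(s) in RHP)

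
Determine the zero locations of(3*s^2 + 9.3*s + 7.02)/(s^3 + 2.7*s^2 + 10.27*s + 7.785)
Set numerator = 0: 3*s^2 + 9.3*s + 7.02 = 3*(s + 1.8)(s + 1.3) = 0 → Zeros: -1.3, -1.8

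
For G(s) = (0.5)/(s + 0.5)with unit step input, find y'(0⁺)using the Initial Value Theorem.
IVT: y'(0⁺) = lim_{s→∞} s²·Y(s) = lim_{s→∞} s·G(s).
deg(num) = 0, deg(den) = 1, relative degree = 1, so s·G(s) → (leading num)/(leading den) = 0.5/1 = 0.5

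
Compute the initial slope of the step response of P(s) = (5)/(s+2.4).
IVT: y'(0⁺) = lim_{s→∞} s²·Y(s) = lim_{s→∞} s·P(s).
deg(num) = 0, deg(den) = 1, relative degree = 1, so s·P(s) → (leading num)/(leading den) = 5/1 = 5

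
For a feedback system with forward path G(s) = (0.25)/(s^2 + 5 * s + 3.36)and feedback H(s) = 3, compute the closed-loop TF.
Closed-loop T = G/(1+GH).
Numerator: G_num * H_den = 0.25.
Denominator: G_den * H_den + G_num * H_num = (s^2 + 5*s + 3.36) + (0.75) = s^2 + 5*s + 4.11.
T(s) = (0.25)/(s^2 + 5*s + 4.11)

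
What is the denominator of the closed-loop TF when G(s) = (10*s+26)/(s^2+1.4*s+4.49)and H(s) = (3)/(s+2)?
Characteristic poly = G_den * H_den + G_num * H_num = (s^3 + 3.4*s^2 + 7.29*s + 8.98) + (30*s + 78) = s^3 + 3.4*s^2 + 37.29*s + 86.98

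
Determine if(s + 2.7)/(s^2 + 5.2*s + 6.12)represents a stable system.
Denominator: s^2 + 5.2*s + 6.12 = (s + 1.8)(s + 3.4). Poles: -1.8, -3.4. All Re(p)<0: Yes (stable)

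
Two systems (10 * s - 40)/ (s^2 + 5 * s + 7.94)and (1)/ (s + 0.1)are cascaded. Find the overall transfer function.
Series: H = H₁ · H₂ = (n₁·n₂)/(d₁·d₂).
Num: n₁·n₂ = 10*s - 40. Den: d₁·d₂ = s^3 + 5.1*s^2 + 8.44*s + 0.794.
H(s) = (10*s - 40)/(s^3 + 5.1*s^2 + 8.44*s + 0.794)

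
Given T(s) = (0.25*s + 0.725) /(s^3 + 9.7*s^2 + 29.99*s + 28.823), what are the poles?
Set denominator = 0: s^3 + 9.7*s^2 + 29.99*s + 28.823 = (s + 4.1)(s + 1.9)(s + 3.7) = 0 → Poles: -1.9, -3.7, -4.1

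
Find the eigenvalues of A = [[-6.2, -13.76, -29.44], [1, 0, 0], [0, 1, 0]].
Eigenvalues solve det(λI - A) = 0.
Characteristic polynomial: λ^3 + 6.2*λ^2 + 13.76*λ + 29.44 = 0.
Factor: (λ + 4.6)(λ^2 + 1.6*λ + 6.4) = 0.
Roots: -0.8 + 2.4j, -0.8 - 2.4j, -4.6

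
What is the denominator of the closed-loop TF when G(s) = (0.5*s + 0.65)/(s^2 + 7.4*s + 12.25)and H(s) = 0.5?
Characteristic poly = G_den * H_den + G_num * H_num = (s^2 + 7.4*s + 12.25) + (0.25*s + 0.325) = s^2 + 7.65*s + 12.575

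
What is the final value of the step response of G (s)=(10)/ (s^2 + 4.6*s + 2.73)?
FVT: lim_{t→∞} y(t) = lim_{s→0} s*Y(s) where Y(s) = G(s)/s.
= lim_{s→0} G(s) = G(0) = num(0)/den(0) = 10/2.73 = 3.663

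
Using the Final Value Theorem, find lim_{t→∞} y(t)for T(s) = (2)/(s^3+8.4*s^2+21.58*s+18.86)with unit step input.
FVT: lim_{t→∞} y(t) = lim_{s→0} s*Y(s) where Y(s) = T(s)/s.
= lim_{s→0} T(s) = T(0) = num(0)/den(0) = 2/18.86 = 0.106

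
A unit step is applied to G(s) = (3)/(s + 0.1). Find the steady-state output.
FVT: lim_{t→∞} y(t) = lim_{s→0} s*Y(s) where Y(s) = G(s)/s.
= lim_{s→0} G(s) = G(0) = num(0)/den(0) = 3/0.1 = 30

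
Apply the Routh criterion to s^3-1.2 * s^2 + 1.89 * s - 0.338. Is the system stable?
Routh array:
s^3: [1, 1.89]; s^2: [-1.2, -0.338]; s^1: [1.60833]; s^0: [-0.338]
First column: [1, -1.2, 1.60833, -0.338]. Sign changes = 3.
No, unstable (3 RHP root(s))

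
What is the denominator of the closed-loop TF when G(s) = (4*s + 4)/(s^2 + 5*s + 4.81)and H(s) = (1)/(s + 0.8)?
Characteristic poly = G_den * H_den + G_num * H_num = (s^3 + 5.8*s^2 + 8.81*s + 3.848) + (4*s + 4) = s^3 + 5.8*s^2 + 12.81*s + 7.848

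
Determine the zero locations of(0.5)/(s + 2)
Numerator is a nonzero constant (0.5) → Zeros: none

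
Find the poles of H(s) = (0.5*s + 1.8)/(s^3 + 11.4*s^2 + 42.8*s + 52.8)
Set denominator = 0: s^3 + 11.4*s^2 + 42.8*s + 52.8 = (s + 4)(s + 3)(s + 4.4) = 0 → Poles: -3, -4, -4.4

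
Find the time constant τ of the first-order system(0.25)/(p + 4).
First-order system: τ = -1/pole. Pole = -4. τ = -1/(-4) = 0.25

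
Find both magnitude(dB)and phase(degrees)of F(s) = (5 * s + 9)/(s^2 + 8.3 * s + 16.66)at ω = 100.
Substitute s = j*100: F(j100) = 0.00323997 - 0.0498141j.
|F| = 20*log₁₀(sqrt(Re²+Im²)) = -26.03 dB.
∠F = atan2(Im, Re) = -86.28°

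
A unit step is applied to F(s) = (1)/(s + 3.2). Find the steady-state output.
FVT: lim_{t→∞} y(t) = lim_{s→0} s*Y(s) where Y(s) = F(s)/s.
= lim_{s→0} F(s) = F(0) = num(0)/den(0) = 1/3.2 = 0.3125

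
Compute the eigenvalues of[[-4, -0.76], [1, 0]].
Eigenvalues solve det(λI - A) = 0.
Characteristic polynomial: λ^2 + 4*λ + 0.76 = 0.
Factor: (λ + 3.8)(λ + 0.2) = 0.
Roots: -0.2, -3.8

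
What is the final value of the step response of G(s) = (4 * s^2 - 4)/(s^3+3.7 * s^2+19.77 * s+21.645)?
FVT: lim_{t→∞} y(t) = lim_{s→0} s*Y(s) where Y(s) = G(s)/s.
= lim_{s→0} G(s) = G(0) = num(0)/den(0) = -4/21.645 = -0.1848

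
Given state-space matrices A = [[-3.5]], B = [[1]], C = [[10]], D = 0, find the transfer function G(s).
G(s) = C(sI - A)⁻¹B + D.
Characteristic polynomial det(sI - A) = s + 3.5.
Numerator from C·adj(sI-A)·B + D·det(sI-A) = 10.
G(s) = (10)/(s + 3.5)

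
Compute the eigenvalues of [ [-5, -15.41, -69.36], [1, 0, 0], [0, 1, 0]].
Eigenvalues solve det(λI - A) = 0.
Characteristic polynomial: λ^3 + 5*λ^2 + 15.41*λ + 69.36 = 0.
Factor: (λ + 4.8)(λ^2 + 0.2*λ + 14.45) = 0.
Roots: -0.1 + 3.8j, -0.1 - 3.8j, -4.8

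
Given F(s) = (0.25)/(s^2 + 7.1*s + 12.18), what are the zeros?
Numerator is a nonzero constant (0.25) → Zeros: none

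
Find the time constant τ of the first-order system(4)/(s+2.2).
First-order system: τ = -1/pole. Pole = -2.2. τ = -1/(-2.2) = 0.4545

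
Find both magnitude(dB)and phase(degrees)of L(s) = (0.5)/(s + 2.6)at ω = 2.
Substitute s = j*2: L(j2) = 0.120818 - 0.0929368j.
|L| = 20*log₁₀(sqrt(Re²+Im²)) = -16.34 dB.
∠L = atan2(Im, Re) = -37.57°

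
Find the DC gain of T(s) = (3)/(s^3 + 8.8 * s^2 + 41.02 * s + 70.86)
DC gain = T(0) = num(0)/den(0) = 3/70.86 = 0.04234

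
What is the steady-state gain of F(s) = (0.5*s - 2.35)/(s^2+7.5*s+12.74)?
DC gain = F(0) = num(0)/den(0) = -2.35/12.74 = -0.1845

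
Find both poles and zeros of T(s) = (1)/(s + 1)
Set denominator = 0: s + 1 = 0 → Poles: -1
Numerator is a nonzero constant (1) → Zeros: none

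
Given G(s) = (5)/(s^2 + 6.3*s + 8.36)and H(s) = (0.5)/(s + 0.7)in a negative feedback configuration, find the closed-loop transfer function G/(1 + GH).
Closed-loop T = G/(1+GH).
Numerator: G_num * H_den = 5*s + 3.5.
Denominator: G_den * H_den + G_num * H_num = (s^3 + 7*s^2 + 12.77*s + 5.852) + (2.5) = s^3 + 7*s^2 + 12.77*s + 8.352.
T(s) = (5*s + 3.5)/(s^3 + 7*s^2 + 12.77*s + 8.352)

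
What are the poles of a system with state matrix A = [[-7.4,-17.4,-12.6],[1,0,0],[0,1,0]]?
Eigenvalues solve det(λI - A) = 0.
Characteristic polynomial: λ^3 + 7.4*λ^2 + 17.4*λ + 12.6 = 0.
Factor: (λ + 1.4)(λ + 3)(λ + 3) = 0.
Roots: -1.4, -3, -3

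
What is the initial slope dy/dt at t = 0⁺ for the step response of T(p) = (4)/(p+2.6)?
IVT: y'(0⁺) = lim_{p→∞} p²·Y(p) = lim_{p→∞} p·T(p).
deg(num) = 0, deg(den) = 1, relative degree = 1, so p·T(p) → (leading num)/(leading den) = 4/1 = 4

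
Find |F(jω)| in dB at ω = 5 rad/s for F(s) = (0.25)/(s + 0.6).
Substitute s = j*5: F(j5) = 0.00591483 - 0.0492902j.
|F(j5)| = sqrt(Re² + Im²) = 0.04964.
20*log₁₀(0.04964) = -26.08 dB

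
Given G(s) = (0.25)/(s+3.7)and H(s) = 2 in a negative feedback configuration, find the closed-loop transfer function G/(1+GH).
Closed-loop T = G/(1+GH).
Numerator: G_num * H_den = 0.25.
Denominator: G_den * H_den + G_num * H_num = (s + 3.7) + (0.5) = s + 4.2.
T(s) = (0.25)/(s + 4.2)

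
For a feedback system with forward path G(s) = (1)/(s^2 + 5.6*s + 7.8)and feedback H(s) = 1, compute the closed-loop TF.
Closed-loop T = G/(1+GH).
Numerator: G_num * H_den = 1.
Denominator: G_den * H_den + G_num * H_num = (s^2 + 5.6*s + 7.8) + (1) = s^2 + 5.6*s + 8.8.
T(s) = (1)/(s^2 + 5.6*s + 8.8)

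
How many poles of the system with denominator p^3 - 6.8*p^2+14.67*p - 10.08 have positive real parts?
p^3 - 6.8*p^2 + 14.67*p - 10.08 = (p - 1.5)(p - 2.1)(p - 3.2). Poles: 1.5, 2.1, 3.2. RHP poles (Re>0): 3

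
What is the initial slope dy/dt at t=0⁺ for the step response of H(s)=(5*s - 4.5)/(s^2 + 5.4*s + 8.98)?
IVT: y'(0⁺) = lim_{s→∞} s²·Y(s) = lim_{s→∞} s·H(s).
deg(num) = 1, deg(den) = 2, relative degree = 1, so s·H(s) → (leading num)/(leading den) = 5/1 = 5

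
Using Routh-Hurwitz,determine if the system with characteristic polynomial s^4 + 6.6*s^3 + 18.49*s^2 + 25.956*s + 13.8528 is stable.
Routh array:
s^4: [1, 18.49, 13.8528]; s^3: [6.6, 25.956]; s^2: [14.5573, 13.8528]; s^1: [19.6754]; s^0: [13.8528]
First column: [1, 6.6, 14.5573, 19.6754, 13.8528]. Sign changes = 0.
Yes, stable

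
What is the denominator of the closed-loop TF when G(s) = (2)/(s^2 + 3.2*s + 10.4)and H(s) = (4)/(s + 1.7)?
Characteristic poly = G_den * H_den + G_num * H_num = (s^3 + 4.9*s^2 + 15.84*s + 17.68) + (8) = s^3 + 4.9*s^2 + 15.84*s + 25.68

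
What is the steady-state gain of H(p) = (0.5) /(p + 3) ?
DC gain = H(0) = num(0)/den(0) = 0.5/3 = 0.1667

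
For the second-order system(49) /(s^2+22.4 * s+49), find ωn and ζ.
Standard form: ωn²/(s²+2ζωn·s+ωn²).
const=49=ωn² → ωn=7, s coeff=22.4=2ζωn → ζ=1.6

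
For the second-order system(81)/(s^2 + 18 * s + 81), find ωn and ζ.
Standard form: ωn²/(s²+2ζωn·s+ωn²).
const=81=ωn² → ωn=9, s coeff=18=2ζωn → ζ=1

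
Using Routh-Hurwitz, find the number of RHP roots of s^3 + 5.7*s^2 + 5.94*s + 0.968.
Routh array:
s^3: [1, 5.94]; s^2: [5.7, 0.968]; s^1: [5.77018]; s^0: [0.968]
First column: [1, 5.7, 5.77018, 0.968]. Sign changes = RHP roots = 0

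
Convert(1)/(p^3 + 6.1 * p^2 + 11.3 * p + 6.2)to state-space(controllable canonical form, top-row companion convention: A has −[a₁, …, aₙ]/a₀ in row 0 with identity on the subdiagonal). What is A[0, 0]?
Reachable canonical form for den = p^3 + 6.1*p^2 + 11.3*p + 6.2: top row of A = -[a₁,a₂,...,aₙ]/a₀, ones on the subdiagonal, zeros elsewhere.
A = [[-6.1, -11.3, -6.2], [1, 0, 0], [0, 1, 0]].
A[0,0] = -6.1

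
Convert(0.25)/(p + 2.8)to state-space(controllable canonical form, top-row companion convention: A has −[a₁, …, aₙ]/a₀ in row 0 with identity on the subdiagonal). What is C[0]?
Reachable canonical form: C = numerator coefficients (right-aligned, zero-padded to length n).
num = 0.25, C = [[0.25]].
C[0] = 0.25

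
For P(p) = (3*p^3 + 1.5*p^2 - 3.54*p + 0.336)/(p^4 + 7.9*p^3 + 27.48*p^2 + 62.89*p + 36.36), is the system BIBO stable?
Denominator: p^4 + 7.9*p^3 + 27.48*p^2 + 62.89*p + 36.36 = (p + 0.8)(p + 4.5)(p^2 + 2.6*p + 10.1). Poles: -0.8, -1.3 + 2.9j, -1.3 - 2.9j, -4.5. All Re(p)<0: Yes (stable)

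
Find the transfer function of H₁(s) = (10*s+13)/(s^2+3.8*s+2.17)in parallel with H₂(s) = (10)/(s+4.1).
Parallel: H = H₁ + H₂ = (n₁·d₂ + n₂·d₁)/(d₁·d₂).
n₁·d₂ = 10*s^2 + 54*s + 53.3. n₂·d₁ = 10*s^2 + 38*s + 21.7. Sum = 20*s^2 + 92*s + 75. d₁·d₂ = s^3 + 7.9*s^2 + 17.75*s + 8.897.
H(s) = (20*s^2 + 92*s + 75)/(s^3 + 7.9*s^2 + 17.75*s + 8.897)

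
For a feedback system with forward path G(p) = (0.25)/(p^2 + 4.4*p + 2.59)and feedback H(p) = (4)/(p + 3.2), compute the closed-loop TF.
Closed-loop T = G/(1+GH).
Numerator: G_num * H_den = 0.25*p + 0.8.
Denominator: G_den * H_den + G_num * H_num = (p^3 + 7.6*p^2 + 16.67*p + 8.288) + (1) = p^3 + 7.6*p^2 + 16.67*p + 9.288.
T(p) = (0.25*p + 0.8)/(p^3 + 7.6*p^2 + 16.67*p + 9.288)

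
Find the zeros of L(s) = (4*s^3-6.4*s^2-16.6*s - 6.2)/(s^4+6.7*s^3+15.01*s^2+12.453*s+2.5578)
Set numerator = 0: 4*s^3 - 6.4*s^2 - 16.6*s - 6.2 = 4*(s + 0.5)(s + 1)(s - 3.1) = 0 → Zeros: -0.5, -1, 3.1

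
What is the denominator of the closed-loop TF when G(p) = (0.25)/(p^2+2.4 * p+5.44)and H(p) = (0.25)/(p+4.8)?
Characteristic poly = G_den * H_den + G_num * H_num = (p^3 + 7.2*p^2 + 16.96*p + 26.112) + (0.0625) = p^3 + 7.2*p^2 + 16.96*p + 26.1745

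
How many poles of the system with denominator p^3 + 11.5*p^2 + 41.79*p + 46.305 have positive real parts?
p^3 + 11.5*p^2 + 41.79*p + 46.305 = (p + 4.5)(p + 4.9)(p + 2.1). Poles: -2.1, -4.5, -4.9. RHP poles (Re>0): 0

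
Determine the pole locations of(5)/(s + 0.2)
Set denominator = 0: s + 0.2 = 0 → Poles: -0.2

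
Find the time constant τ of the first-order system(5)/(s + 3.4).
First-order system: τ = -1/pole. Pole = -3.4. τ = -1/(-3.4) = 0.2941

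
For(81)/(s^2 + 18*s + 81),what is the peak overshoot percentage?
Standard form: ωn²/(s²+2ζωn·s+ωn²) → ωn = 9, ζ = 1.
ζ ≥ 1, so the response is non-oscillatory: peak overshoot = 0%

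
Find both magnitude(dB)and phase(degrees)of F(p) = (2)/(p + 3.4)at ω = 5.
Substitute p = j*5: F(j5) = 0.185996 - 0.273523j.
|F| = 20*log₁₀(sqrt(Re²+Im²)) = -9.61 dB.
∠F = atan2(Im, Re) = -55.78°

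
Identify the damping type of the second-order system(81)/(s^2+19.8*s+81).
Standard form: ωn²/(s²+2ζωn·s+ωn²) gives ωn=9, ζ=1.1.
Overdamped (ζ = 1.1 > 1)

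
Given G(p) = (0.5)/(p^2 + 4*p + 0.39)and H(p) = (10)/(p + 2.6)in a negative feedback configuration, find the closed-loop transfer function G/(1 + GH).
Closed-loop T = G/(1+GH).
Numerator: G_num * H_den = 0.5*p + 1.3.
Denominator: G_den * H_den + G_num * H_num = (p^3 + 6.6*p^2 + 10.79*p + 1.014) + (5) = p^3 + 6.6*p^2 + 10.79*p + 6.014.
T(p) = (0.5*p + 1.3)/(p^3 + 6.6*p^2 + 10.79*p + 6.014)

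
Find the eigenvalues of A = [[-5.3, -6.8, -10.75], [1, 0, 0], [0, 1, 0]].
Eigenvalues solve det(λI - A) = 0.
Characteristic polynomial: λ^3 + 5.3*λ^2 + 6.8*λ + 10.75 = 0.
Factor: (λ + 4.3)(λ^2 + λ + 2.5) = 0.
Roots: -0.5 + 1.5j, -0.5 - 1.5j, -4.3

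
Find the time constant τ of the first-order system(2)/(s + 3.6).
First-order system: τ = -1/pole. Pole = -3.6. τ = -1/(-3.6) = 0.2778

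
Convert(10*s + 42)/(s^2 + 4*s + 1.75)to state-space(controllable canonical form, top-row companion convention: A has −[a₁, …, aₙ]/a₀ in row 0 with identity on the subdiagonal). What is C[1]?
Reachable canonical form: C = numerator coefficients (right-aligned, zero-padded to length n).
num = 10*s + 42, C = [[10, 42]].
C[1] = 42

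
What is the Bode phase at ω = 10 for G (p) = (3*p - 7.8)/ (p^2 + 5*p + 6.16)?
Substitute p = j*10: G(j10) = 0.197414 - 0.214507j.
∠G(j10) = atan2(Im, Re) = atan2(-0.214507, 0.197414) = -47.38°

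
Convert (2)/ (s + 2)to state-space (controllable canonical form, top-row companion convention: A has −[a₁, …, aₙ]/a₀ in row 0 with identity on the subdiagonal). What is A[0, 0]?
Reachable canonical form for den = s + 2: top row of A = -[a₁,a₂,...,aₙ]/a₀, ones on the subdiagonal, zeros elsewhere.
A = [[-2]].
A[0,0] = -2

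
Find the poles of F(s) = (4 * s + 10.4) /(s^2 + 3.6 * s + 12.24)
Set denominator = 0: s^2 + 3.6*s + 12.24 = 0 → Poles: -1.8 + 3j, -1.8 - 3j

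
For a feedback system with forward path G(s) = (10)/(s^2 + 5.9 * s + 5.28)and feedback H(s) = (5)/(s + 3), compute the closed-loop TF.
Closed-loop T = G/(1+GH).
Numerator: G_num * H_den = 10*s + 30.
Denominator: G_den * H_den + G_num * H_num = (s^3 + 8.9*s^2 + 22.98*s + 15.84) + (50) = s^3 + 8.9*s^2 + 22.98*s + 65.84.
T(s) = (10*s + 30)/(s^3 + 8.9*s^2 + 22.98*s + 65.84)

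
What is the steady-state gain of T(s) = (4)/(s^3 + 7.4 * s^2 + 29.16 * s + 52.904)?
DC gain = T(0) = num(0)/den(0) = 4/52.904 = 0.07561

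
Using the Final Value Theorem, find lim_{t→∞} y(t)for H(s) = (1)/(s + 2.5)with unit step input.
FVT: lim_{t→∞} y(t) = lim_{s→0} s*Y(s) where Y(s) = H(s)/s.
= lim_{s→0} H(s) = H(0) = num(0)/den(0) = 1/2.5 = 0.4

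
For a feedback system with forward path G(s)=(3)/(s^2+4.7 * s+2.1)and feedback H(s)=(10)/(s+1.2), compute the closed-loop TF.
Closed-loop T = G/(1+GH).
Numerator: G_num * H_den = 3*s + 3.6.
Denominator: G_den * H_den + G_num * H_num = (s^3 + 5.9*s^2 + 7.74*s + 2.52) + (30) = s^3 + 5.9*s^2 + 7.74*s + 32.52.
T(s) = (3*s + 3.6)/(s^3 + 5.9*s^2 + 7.74*s + 32.52)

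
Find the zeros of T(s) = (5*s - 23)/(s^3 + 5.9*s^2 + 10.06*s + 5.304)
Set numerator = 0: 5*s - 23 = 0 → Zeros: 4.6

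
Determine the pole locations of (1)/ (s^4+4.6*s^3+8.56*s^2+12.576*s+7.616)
Set denominator = 0: s^4 + 4.6*s^3 + 8.56*s^2 + 12.576*s + 7.616 = (s + 1)(s + 2.8)(s^2 + 0.8*s + 2.72) = 0 → Poles: -0.4 + 1.6j, -0.4 - 1.6j, -1, -2.8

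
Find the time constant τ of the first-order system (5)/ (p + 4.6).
First-order system: τ = -1/pole. Pole = -4.6. τ = -1/(-4.6) = 0.2174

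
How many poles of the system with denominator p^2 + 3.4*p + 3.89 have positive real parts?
Poles: -1.7 + 1j, -1.7 - 1j. RHP poles (Re>0): 0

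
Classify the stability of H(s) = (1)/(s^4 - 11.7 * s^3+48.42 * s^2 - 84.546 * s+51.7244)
Denominator: s^4 - 11.7*s^3 + 48.42*s^2 - 84.546*s + 51.7244 = (s - 4.9)(s - 1.4)(s^2 - 5.4*s + 7.54). Poles: 1.4, 2.7 + 0.5j, 2.7 - 0.5j, 4.9. Unstable (4 pole(s) in RHP)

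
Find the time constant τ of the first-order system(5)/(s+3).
First-order system: τ = -1/pole. Pole = -3. τ = -1/(-3) = 0.3333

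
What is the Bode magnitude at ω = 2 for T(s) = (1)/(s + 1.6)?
Substitute s = j*2: T(j2) = 0.243902 - 0.304878j.
|T(j2)| = sqrt(Re² + Im²) = 0.3904.
20*log₁₀(0.3904) = -8.17 dB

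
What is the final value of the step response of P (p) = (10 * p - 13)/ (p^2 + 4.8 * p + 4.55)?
FVT: lim_{t→∞} y(t) = lim_{p→0} p*Y(p) where Y(p) = P(p)/p.
= lim_{p→0} P(p) = P(0) = num(0)/den(0) = -13/4.55 = -2.857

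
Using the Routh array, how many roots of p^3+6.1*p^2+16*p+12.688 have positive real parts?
Routh array:
p^3: [1, 16]; p^2: [6.1, 12.688]; p^1: [13.92]; p^0: [12.688]
First column: [1, 6.1, 13.92, 12.688]. Sign changes = RHP roots = 0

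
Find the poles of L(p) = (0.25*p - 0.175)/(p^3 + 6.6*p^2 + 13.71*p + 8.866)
Set denominator = 0: p^3 + 6.6*p^2 + 13.71*p + 8.866 = (p + 1.3)(p + 3.1)(p + 2.2) = 0 → Poles: -1.3, -2.2, -3.1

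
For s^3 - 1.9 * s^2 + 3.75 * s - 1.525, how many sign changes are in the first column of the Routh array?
Routh array:
s^3: [1, 3.75]; s^2: [-1.9, -1.525]; s^1: [2.94737]; s^0: [-1.525]
First column: [1, -1.9, 2.94737, -1.525]. Sign changes = 3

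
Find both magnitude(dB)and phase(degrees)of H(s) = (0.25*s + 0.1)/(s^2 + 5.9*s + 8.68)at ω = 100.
Substitute s = j*100: H(j100) = 0.000137269 - 0.00249407j.
|H| = 20*log₁₀(sqrt(Re²+Im²)) = -52.05 dB.
∠H = atan2(Im, Re) = -86.85°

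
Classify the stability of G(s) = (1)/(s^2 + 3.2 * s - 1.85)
Denominator: s^2 + 3.2*s - 1.85 = (s - 0.5)(s + 3.7). Poles: -3.7, 0.5. Unstable (1 pole(s) in RHP)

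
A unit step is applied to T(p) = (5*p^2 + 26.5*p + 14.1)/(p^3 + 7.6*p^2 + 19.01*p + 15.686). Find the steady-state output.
FVT: lim_{t→∞} y(t) = lim_{p→0} p*Y(p) where Y(p) = T(p)/p.
= lim_{p→0} T(p) = T(0) = num(0)/den(0) = 14.1/15.686 = 0.8989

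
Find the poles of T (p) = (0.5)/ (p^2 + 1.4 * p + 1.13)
Set denominator = 0: p^2 + 1.4*p + 1.13 = 0 → Poles: -0.7 + 0.8j, -0.7 - 0.8j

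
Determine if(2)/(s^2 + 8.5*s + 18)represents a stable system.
Denominator: s^2 + 8.5*s + 18 = (s + 4)(s + 4.5). Poles: -4, -4.5. All Re(p)<0: Yes (stable)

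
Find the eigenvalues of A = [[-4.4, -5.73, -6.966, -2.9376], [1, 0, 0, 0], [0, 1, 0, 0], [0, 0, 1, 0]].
Eigenvalues solve det(λI - A) = 0.
Characteristic polynomial: λ^4 + 4.4*λ^3 + 5.73*λ^2 + 6.966*λ + 2.9376 = 0.
Factor: (λ + 3.2)(λ + 0.6)(λ^2 + 0.6*λ + 1.53) = 0.
Roots: -0.3 + 1.2j, -0.3 - 1.2j, -0.6, -3.2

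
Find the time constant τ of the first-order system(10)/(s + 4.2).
First-order system: τ = -1/pole. Pole = -4.2. τ = -1/(-4.2) = 0.2381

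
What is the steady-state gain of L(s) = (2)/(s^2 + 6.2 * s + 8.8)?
DC gain = L(0) = num(0)/den(0) = 2/8.8 = 0.2273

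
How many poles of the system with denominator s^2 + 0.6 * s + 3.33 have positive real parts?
Poles: -0.3 + 1.8j, -0.3 - 1.8j. RHP poles (Re>0): 0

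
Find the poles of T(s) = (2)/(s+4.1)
Set denominator = 0: s + 4.1 = 0 → Poles: -4.1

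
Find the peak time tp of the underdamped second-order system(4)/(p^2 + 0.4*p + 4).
Standard form: ωn²/(p²+2ζωn·p+ωn²) → ωn = 2, ζ = 0.1.
ωd = ωn·√(1-ζ²) = 2·√(1-0.1²) = 1.99.
tp = π/ωd = π/1.99 = 1.579 s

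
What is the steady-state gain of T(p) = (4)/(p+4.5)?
DC gain = T(0) = num(0)/den(0) = 4/4.5 = 0.8889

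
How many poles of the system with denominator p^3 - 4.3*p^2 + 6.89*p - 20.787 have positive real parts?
p^3 - 4.3*p^2 + 6.89*p - 20.787 = (p - 3.9)(p^2 - 0.4*p + 5.33). Poles: 0.2 + 2.3j, 0.2 - 2.3j, 3.9. RHP poles (Re>0): 3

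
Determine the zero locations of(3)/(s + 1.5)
Numerator is a nonzero constant (3) → Zeros: none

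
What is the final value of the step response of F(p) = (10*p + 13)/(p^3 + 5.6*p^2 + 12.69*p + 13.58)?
FVT: lim_{t→∞} y(t) = lim_{p→0} p*Y(p) where Y(p) = F(p)/p.
= lim_{p→0} F(p) = F(0) = num(0)/den(0) = 13/13.58 = 0.9573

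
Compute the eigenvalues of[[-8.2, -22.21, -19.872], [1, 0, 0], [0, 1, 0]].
Eigenvalues solve det(λI - A) = 0.
Characteristic polynomial: λ^3 + 8.2*λ^2 + 22.21*λ + 19.872 = 0.
Factor: (λ + 2.7)(λ + 3.2)(λ + 2.3) = 0.
Roots: -2.3, -2.7, -3.2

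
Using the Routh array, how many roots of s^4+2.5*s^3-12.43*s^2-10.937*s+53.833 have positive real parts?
Routh array:
s^4: [1, -12.43, 53.833]; s^3: [2.5, -10.937]; s^2: [-8.0552, 53.833]; s^1: [5.77053]; s^0: [53.833]
First column: [1, 2.5, -8.0552, 5.77053, 53.833]. Sign changes = RHP roots = 2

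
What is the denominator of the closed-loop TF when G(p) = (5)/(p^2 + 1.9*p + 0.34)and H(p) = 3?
Characteristic poly = G_den * H_den + G_num * H_num = (p^2 + 1.9*p + 0.34) + (15) = p^2 + 1.9*p + 15.34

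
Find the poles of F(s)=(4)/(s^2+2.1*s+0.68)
Set denominator = 0: s^2 + 2.1*s + 0.68 = (s + 0.4)(s + 1.7) = 0 → Poles: -0.4, -1.7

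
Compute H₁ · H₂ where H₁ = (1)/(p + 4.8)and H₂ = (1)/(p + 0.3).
Series: H = H₁ · H₂ = (n₁·n₂)/(d₁·d₂).
Num: n₁·n₂ = 1. Den: d₁·d₂ = p^2 + 5.1*p + 1.44.
H(p) = (1)/(p^2 + 5.1*p + 1.44)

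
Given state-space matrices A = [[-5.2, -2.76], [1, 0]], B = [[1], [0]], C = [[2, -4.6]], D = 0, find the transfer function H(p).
H(p) = C(pI - A)⁻¹B + D.
Characteristic polynomial det(pI - A) = p^2 + 5.2*p + 2.76.
Numerator from C·adj(pI-A)·B + D·det(pI-A) = 2*p - 4.6.
H(p) = (2*p - 4.6)/(p^2 + 5.2*p + 2.76)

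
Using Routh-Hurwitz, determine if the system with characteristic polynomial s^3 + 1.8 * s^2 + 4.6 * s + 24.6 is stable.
Routh array:
s^3: [1, 4.6]; s^2: [1.8, 24.6]; s^1: [-9.06667]; s^0: [24.6]
First column: [1, 1.8, -9.06667, 24.6]. Sign changes = 2.
No, unstable (2 RHP root(s))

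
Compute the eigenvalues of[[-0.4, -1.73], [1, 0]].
Eigenvalues solve det(λI - A) = 0.
Characteristic polynomial: λ^2 + 0.4*λ + 1.73 = 0.
Roots: -0.2 + 1.3j, -0.2 - 1.3j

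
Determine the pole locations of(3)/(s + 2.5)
Set denominator = 0: s + 2.5 = 0 → Poles: -2.5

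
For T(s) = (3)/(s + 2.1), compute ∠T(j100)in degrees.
Substitute s = j*100: T(j100) = 0.000629722 - 0.0299868j.
∠T(j100) = atan2(Im, Re) = atan2(-0.0299868, 0.000629722) = -88.80°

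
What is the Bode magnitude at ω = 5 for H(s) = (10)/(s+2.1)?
Substitute s = j*5: H(j5) = 0.714043 - 1.7001j.
|H(j5)| = sqrt(Re² + Im²) = 1.844.
20*log₁₀(1.844) = 5.32 dB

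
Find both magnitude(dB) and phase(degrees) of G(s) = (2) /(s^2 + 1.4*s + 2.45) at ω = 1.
Substitute s = j*1: G(j1) = 0.713846 - 0.689231j.
|G| = 20*log₁₀(sqrt(Re²+Im²)) = -0.07 dB.
∠G = atan2(Im, Re) = -43.99°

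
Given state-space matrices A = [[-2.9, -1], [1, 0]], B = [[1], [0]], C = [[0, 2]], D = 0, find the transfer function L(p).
L(p) = C(pI - A)⁻¹B + D.
Characteristic polynomial det(pI - A) = p^2 + 2.9*p + 1.
Numerator from C·adj(pI-A)·B + D·det(pI-A) = 2.
L(p) = (2)/(p^2 + 2.9*p + 1)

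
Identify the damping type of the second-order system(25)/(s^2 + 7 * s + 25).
Standard form: ωn²/(s²+2ζωn·s+ωn²) gives ωn=5, ζ=0.7.
Underdamped (ζ = 0.7 < 1)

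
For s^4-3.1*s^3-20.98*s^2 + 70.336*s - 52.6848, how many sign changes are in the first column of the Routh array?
Routh array:
s^4: [1, -20.98, -52.6848]; s^3: [-3.1, 70.336]; s^2: [1.70903, -52.6848]; s^1: [-25.2285]; s^0: [-52.6848]
First column: [1, -3.1, 1.70903, -25.2285, -52.6848]. Sign changes = 3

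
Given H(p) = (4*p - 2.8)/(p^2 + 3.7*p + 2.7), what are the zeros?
Set numerator = 0: 4*p - 2.8 = 0 → Zeros: 0.7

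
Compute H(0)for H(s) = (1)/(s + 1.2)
DC gain = H(0) = num(0)/den(0) = 1/1.2 = 0.8333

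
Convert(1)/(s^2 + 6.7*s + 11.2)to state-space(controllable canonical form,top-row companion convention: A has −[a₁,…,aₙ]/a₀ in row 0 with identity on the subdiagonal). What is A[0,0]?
Reachable canonical form for den = s^2 + 6.7*s + 11.2: top row of A = -[a₁,a₂,...,aₙ]/a₀, ones on the subdiagonal, zeros elsewhere.
A = [[-6.7, -11.2], [1, 0]].
A[0,0] = -6.7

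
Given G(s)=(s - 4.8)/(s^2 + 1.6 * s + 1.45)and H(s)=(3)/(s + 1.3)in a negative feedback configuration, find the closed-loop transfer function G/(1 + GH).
Closed-loop T = G/(1+GH).
Numerator: G_num * H_den = s^2 - 3.5*s - 6.24.
Denominator: G_den * H_den + G_num * H_num = (s^3 + 2.9*s^2 + 3.53*s + 1.885) + (3*s - 14.4) = s^3 + 2.9*s^2 + 6.53*s - 12.515.
T(s) = (s^2 - 3.5*s - 6.24)/(s^3 + 2.9*s^2 + 6.53*s - 12.515)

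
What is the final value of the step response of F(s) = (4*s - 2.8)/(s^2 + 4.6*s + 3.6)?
FVT: lim_{t→∞} y(t) = lim_{s→0} s*Y(s) where Y(s) = F(s)/s.
= lim_{s→0} F(s) = F(0) = num(0)/den(0) = -2.8/3.6 = -0.7778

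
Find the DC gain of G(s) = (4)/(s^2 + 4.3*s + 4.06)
DC gain = G(0) = num(0)/den(0) = 4/4.06 = 0.9852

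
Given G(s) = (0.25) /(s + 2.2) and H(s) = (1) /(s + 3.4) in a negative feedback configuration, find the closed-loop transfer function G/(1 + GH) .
Closed-loop T = G/(1+GH).
Numerator: G_num * H_den = 0.25*s + 0.85.
Denominator: G_den * H_den + G_num * H_num = (s^2 + 5.6*s + 7.48) + (0.25) = s^2 + 5.6*s + 7.73.
T(s) = (0.25*s + 0.85)/(s^2 + 5.6*s + 7.73)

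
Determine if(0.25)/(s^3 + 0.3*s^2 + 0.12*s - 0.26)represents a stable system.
Denominator: s^3 + 0.3*s^2 + 0.12*s - 0.26 = (s - 0.5)(s^2 + 0.8*s + 0.52). Poles: -0.4 + 0.6j, -0.4 - 0.6j, 0.5. All Re(p)<0: No (unstable)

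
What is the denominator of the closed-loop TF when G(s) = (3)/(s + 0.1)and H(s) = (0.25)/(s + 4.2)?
Characteristic poly = G_den * H_den + G_num * H_num = (s^2 + 4.3*s + 0.42) + (0.75) = s^2 + 4.3*s + 1.17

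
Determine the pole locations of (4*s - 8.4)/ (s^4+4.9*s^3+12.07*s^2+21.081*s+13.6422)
Set denominator = 0: s^4 + 4.9*s^3 + 12.07*s^2 + 21.081*s + 13.6422 = (s + 1.1)(s + 2.6)(s^2 + 1.2*s + 4.77) = 0 → Poles: -0.6 + 2.1j, -0.6 - 2.1j, -1.1, -2.6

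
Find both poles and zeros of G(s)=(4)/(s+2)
Set denominator = 0: s + 2 = 0 → Poles: -2
Numerator is a nonzero constant (4) → Zeros: none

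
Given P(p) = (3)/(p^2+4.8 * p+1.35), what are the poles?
Set denominator = 0: p^2 + 4.8*p + 1.35 = (p + 4.5)(p + 0.3) = 0 → Poles: -0.3, -4.5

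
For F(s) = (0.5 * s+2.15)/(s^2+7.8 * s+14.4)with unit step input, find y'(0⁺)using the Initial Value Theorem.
IVT: y'(0⁺) = lim_{s→∞} s²·Y(s) = lim_{s→∞} s·F(s).
deg(num) = 1, deg(den) = 2, relative degree = 1, so s·F(s) → (leading num)/(leading den) = 0.5/1 = 0.5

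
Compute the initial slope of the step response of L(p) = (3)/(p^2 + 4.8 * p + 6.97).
IVT: y'(0⁺) = lim_{p→∞} p²·Y(p) = lim_{p→∞} p·L(p).
deg(num) = 0, deg(den) = 2, relative degree = 2 ≥ 2, so p·L(p) → 0. Initial slope = 0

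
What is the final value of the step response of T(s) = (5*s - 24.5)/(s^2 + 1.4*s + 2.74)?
FVT: lim_{t→∞} y(t) = lim_{s→0} s*Y(s) where Y(s) = T(s)/s.
= lim_{s→0} T(s) = T(0) = num(0)/den(0) = -24.5/2.74 = -8.942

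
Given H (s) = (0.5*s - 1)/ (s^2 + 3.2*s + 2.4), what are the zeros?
Set numerator = 0: 0.5*s - 1 = 0 → Zeros: 2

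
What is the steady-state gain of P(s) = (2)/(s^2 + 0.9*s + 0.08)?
DC gain = P(0) = num(0)/den(0) = 2/0.08 = 25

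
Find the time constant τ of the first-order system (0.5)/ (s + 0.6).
First-order system: τ = -1/pole. Pole = -0.6. τ = -1/(-0.6) = 1.667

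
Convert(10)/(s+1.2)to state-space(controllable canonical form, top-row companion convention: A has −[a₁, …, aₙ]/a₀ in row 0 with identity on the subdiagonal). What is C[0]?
Reachable canonical form: C = numerator coefficients (right-aligned, zero-padded to length n).
num = 10, C = [[10]].
C[0] = 10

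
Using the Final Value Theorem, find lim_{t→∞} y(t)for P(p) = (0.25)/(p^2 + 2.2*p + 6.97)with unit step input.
FVT: lim_{t→∞} y(t) = lim_{p→0} p*Y(p) where Y(p) = P(p)/p.
= lim_{p→0} P(p) = P(0) = num(0)/den(0) = 0.25/6.97 = 0.03587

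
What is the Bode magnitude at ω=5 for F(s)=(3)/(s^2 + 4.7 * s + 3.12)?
Substitute s = j*5: F(j5) = -0.0636673 - 0.0683812j.
|F(j5)| = sqrt(Re² + Im²) = 0.09343.
20*log₁₀(0.09343) = -20.59 dB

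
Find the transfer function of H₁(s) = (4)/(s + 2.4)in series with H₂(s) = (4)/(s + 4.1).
Series: H = H₁ · H₂ = (n₁·n₂)/(d₁·d₂).
Num: n₁·n₂ = 16. Den: d₁·d₂ = s^2 + 6.5*s + 9.84.
H(s) = (16)/(s^2 + 6.5*s + 9.84)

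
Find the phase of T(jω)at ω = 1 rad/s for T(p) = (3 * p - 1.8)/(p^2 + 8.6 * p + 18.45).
Substitute p = j*1: T(j1) = -0.0148231 + 0.179225j.
∠T(j1) = atan2(Im, Re) = atan2(0.179225, -0.0148231) = 94.73°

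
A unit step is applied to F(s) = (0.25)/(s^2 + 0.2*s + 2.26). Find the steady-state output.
FVT: lim_{t→∞} y(t) = lim_{s→0} s*Y(s) where Y(s) = F(s)/s.
= lim_{s→0} F(s) = F(0) = num(0)/den(0) = 0.25/2.26 = 0.1106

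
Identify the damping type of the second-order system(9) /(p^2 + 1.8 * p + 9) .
Standard form: ωn²/(p²+2ζωn·p+ωn²) gives ωn=3, ζ=0.3.
Underdamped (ζ = 0.3 < 1)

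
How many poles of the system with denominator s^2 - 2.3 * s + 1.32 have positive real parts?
s^2 - 2.3*s + 1.32 = (s - 1.1)(s - 1.2). Poles: 1.1, 1.2. RHP poles (Re>0): 2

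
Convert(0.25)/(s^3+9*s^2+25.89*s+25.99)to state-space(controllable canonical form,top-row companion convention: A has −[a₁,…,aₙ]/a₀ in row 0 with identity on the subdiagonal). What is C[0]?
Reachable canonical form: C = numerator coefficients (right-aligned, zero-padded to length n).
num = 0.25, C = [[0, 0, 0.25]].
C[0] = 0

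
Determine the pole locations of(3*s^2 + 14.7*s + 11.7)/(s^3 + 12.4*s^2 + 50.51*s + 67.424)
Set denominator = 0: s^3 + 12.4*s^2 + 50.51*s + 67.424 = (s + 4.9)(s + 4.3)(s + 3.2) = 0 → Poles: -3.2, -4.3, -4.9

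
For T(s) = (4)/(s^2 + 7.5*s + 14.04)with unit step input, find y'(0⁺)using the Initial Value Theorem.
IVT: y'(0⁺) = lim_{s→∞} s²·Y(s) = lim_{s→∞} s·T(s).
deg(num) = 0, deg(den) = 2, relative degree = 2 ≥ 2, so s·T(s) → 0. Initial slope = 0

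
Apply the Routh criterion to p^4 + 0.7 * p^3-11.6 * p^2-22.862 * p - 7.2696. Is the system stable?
Routh array:
p^4: [1, -11.6, -7.2696]; p^3: [0.7, -22.862]; p^2: [21.06, -7.2696]; p^1: [-22.6204]; p^0: [-7.2696]
First column: [1, 0.7, 21.06, -22.6204, -7.2696]. Sign changes = 1.
No, unstable (1 RHP root(s))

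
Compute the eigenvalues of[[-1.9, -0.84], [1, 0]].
Eigenvalues solve det(λI - A) = 0.
Characteristic polynomial: λ^2 + 1.9*λ + 0.84 = 0.
Factor: (λ + 1.2)(λ + 0.7) = 0.
Roots: -0.7, -1.2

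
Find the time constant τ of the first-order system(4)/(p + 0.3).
First-order system: τ = -1/pole. Pole = -0.3. τ = -1/(-0.3) = 3.333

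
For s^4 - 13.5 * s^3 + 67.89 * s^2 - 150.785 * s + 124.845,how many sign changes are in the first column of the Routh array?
Routh array:
s^4: [1, 67.89, 124.845]; s^3: [-13.5, -150.785]; s^2: [56.7207, 124.845]; s^1: [-121.071]; s^0: [124.845]
First column: [1, -13.5, 56.7207, -121.071, 124.845]. Sign changes = 4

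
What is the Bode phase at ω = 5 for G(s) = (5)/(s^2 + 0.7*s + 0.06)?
Substitute s = j*5: G(j5) = -0.196609 - 0.0275915j.
∠G(j5) = atan2(Im, Re) = atan2(-0.0275915, -0.196609) = -172.01°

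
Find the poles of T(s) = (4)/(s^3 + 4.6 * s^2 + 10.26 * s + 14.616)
Set denominator = 0: s^3 + 4.6*s^2 + 10.26*s + 14.616 = (s + 2.8)(s^2 + 1.8*s + 5.22) = 0 → Poles: -0.9 + 2.1j, -0.9 - 2.1j, -2.8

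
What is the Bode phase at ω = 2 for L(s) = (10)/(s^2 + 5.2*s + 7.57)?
Substitute s = j*2: L(j2) = 0.295273 - 0.86018j.
∠L(j2) = atan2(Im, Re) = atan2(-0.86018, 0.295273) = -71.05°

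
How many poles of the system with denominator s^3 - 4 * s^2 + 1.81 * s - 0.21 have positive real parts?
s^3 - 4*s^2 + 1.81*s - 0.21 = (s - 0.2)(s - 3.5)(s - 0.3). Poles: 0.2, 0.3, 3.5. RHP poles (Re>0): 3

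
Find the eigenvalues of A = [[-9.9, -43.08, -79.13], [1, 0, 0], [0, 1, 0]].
Eigenvalues solve det(λI - A) = 0.
Characteristic polynomial: λ^3 + 9.9*λ^2 + 43.08*λ + 79.13 = 0.
Factor: (λ + 4.1)(λ^2 + 5.8*λ + 19.3) = 0.
Roots: -2.9 + 3.3j, -2.9 - 3.3j, -4.1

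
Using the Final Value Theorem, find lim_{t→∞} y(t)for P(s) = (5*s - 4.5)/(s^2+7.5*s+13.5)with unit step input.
FVT: lim_{t→∞} y(t) = lim_{s→0} s*Y(s) where Y(s) = P(s)/s.
= lim_{s→0} P(s) = P(0) = num(0)/den(0) = -4.5/13.5 = -0.3333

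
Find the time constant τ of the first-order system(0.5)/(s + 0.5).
First-order system: τ = -1/pole. Pole = -0.5. τ = -1/(-0.5) = 2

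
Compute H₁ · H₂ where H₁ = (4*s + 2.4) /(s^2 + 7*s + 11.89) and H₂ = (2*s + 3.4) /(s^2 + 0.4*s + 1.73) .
Series: H = H₁ · H₂ = (n₁·n₂)/(d₁·d₂).
Num: n₁·n₂ = 8*s^2 + 18.4*s + 8.16. Den: d₁·d₂ = s^4 + 7.4*s^3 + 16.42*s^2 + 16.866*s + 20.5697.
H(s) = (8*s^2 + 18.4*s + 8.16)/(s^4 + 7.4*s^3 + 16.42*s^2 + 16.866*s + 20.5697)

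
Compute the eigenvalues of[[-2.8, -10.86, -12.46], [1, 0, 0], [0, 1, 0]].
Eigenvalues solve det(λI - A) = 0.
Characteristic polynomial: λ^3 + 2.8*λ^2 + 10.86*λ + 12.46 = 0.
Factor: (λ + 1.4)(λ^2 + 1.4*λ + 8.9) = 0.
Roots: -0.7 + 2.9j, -0.7 - 2.9j, -1.4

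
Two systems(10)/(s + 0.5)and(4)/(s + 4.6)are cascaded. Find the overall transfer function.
Series: H = H₁ · H₂ = (n₁·n₂)/(d₁·d₂).
Num: n₁·n₂ = 40. Den: d₁·d₂ = s^2 + 5.1*s + 2.3.
H(s) = (40)/(s^2 + 5.1*s + 2.3)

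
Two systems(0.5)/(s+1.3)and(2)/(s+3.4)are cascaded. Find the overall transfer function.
Series: H = H₁ · H₂ = (n₁·n₂)/(d₁·d₂).
Num: n₁·n₂ = 1. Den: d₁·d₂ = s^2 + 4.7*s + 4.42.
H(s) = (1)/(s^2 + 4.7*s + 4.42)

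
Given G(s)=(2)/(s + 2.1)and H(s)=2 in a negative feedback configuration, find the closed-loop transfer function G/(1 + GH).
Closed-loop T = G/(1+GH).
Numerator: G_num * H_den = 2.
Denominator: G_den * H_den + G_num * H_num = (s + 2.1) + (4) = s + 6.1.
T(s) = (2)/(s + 6.1)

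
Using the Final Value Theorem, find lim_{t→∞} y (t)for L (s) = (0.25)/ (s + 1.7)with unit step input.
FVT: lim_{t→∞} y(t) = lim_{s→0} s*Y(s) where Y(s) = L(s)/s.
= lim_{s→0} L(s) = L(0) = num(0)/den(0) = 0.25/1.7 = 0.1471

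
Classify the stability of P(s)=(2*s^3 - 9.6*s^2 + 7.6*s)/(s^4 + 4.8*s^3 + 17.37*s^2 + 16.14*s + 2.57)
Denominator: s^4 + 4.8*s^3 + 17.37*s^2 + 16.14*s + 2.57 = (s + 0.2)(s + 1)(s^2 + 3.6*s + 12.85). Poles: -0.2, -1, -1.8 + 3.1j, -1.8 - 3.1j. Stable (all poles in LHP)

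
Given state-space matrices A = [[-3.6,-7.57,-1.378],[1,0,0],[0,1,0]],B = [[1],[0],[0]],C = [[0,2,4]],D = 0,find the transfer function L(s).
L(s) = C(sI - A)⁻¹B + D.
Characteristic polynomial det(sI - A) = s^3 + 3.6*s^2 + 7.57*s + 1.378.
Numerator from C·adj(sI-A)·B + D·det(sI-A) = 2*s + 4.
L(s) = (2*s + 4)/(s^3 + 3.6*s^2 + 7.57*s + 1.378)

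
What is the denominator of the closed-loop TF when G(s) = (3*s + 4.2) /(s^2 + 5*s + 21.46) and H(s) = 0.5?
Characteristic poly = G_den * H_den + G_num * H_num = (s^2 + 5*s + 21.46) + (1.5*s + 2.1) = s^2 + 6.5*s + 23.56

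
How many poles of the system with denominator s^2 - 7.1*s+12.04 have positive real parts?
s^2 - 7.1*s + 12.04 = (s - 4.3)(s - 2.8). Poles: 2.8, 4.3. RHP poles (Re>0): 2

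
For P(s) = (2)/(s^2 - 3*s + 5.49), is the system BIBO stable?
Denominator: s^2 - 3*s + 5.49. Poles: 1.5 + 1.8j, 1.5 - 1.8j. All Re(p)<0: No (unstable)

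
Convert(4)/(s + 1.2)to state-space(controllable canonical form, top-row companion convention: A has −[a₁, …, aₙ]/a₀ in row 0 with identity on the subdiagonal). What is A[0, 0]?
Reachable canonical form for den = s + 1.2: top row of A = -[a₁,a₂,...,aₙ]/a₀, ones on the subdiagonal, zeros elsewhere.
A = [[-1.2]].
A[0,0] = -1.2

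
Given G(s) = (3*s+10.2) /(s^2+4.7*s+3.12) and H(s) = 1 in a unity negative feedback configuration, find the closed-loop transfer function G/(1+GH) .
Closed-loop T = G/(1+GH).
Numerator: G_num * H_den = 3*s + 10.2.
Denominator: G_den * H_den + G_num * H_num = (s^2 + 4.7*s + 3.12) + (3*s + 10.2) = s^2 + 7.7*s + 13.32.
T(s) = (3*s + 10.2)/(s^2 + 7.7*s + 13.32)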